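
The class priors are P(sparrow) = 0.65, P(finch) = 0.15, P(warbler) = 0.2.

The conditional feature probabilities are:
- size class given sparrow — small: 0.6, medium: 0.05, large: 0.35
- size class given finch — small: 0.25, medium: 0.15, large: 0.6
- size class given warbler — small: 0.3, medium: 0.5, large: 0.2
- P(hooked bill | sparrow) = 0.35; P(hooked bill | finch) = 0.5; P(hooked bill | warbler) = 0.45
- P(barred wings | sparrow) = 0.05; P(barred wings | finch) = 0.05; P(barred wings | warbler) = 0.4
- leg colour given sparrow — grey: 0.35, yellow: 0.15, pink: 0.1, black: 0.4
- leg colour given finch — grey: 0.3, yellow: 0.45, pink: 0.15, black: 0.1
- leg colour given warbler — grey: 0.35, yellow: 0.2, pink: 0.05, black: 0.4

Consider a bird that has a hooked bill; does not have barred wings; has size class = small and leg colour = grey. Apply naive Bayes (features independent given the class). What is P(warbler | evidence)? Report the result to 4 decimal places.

sparrow: 0.65 × 0.6 × 0.35 × (1−0.05) × 0.35 = 0.04538625
finch: 0.15 × 0.25 × 0.5 × (1−0.05) × 0.3 = 0.00534375
warbler: 0.2 × 0.3 × 0.45 × (1−0.4) × 0.35 = 0.00567
P(warbler | x) = 0.00567 / 0.0564 ≈ 0.1005

0.1005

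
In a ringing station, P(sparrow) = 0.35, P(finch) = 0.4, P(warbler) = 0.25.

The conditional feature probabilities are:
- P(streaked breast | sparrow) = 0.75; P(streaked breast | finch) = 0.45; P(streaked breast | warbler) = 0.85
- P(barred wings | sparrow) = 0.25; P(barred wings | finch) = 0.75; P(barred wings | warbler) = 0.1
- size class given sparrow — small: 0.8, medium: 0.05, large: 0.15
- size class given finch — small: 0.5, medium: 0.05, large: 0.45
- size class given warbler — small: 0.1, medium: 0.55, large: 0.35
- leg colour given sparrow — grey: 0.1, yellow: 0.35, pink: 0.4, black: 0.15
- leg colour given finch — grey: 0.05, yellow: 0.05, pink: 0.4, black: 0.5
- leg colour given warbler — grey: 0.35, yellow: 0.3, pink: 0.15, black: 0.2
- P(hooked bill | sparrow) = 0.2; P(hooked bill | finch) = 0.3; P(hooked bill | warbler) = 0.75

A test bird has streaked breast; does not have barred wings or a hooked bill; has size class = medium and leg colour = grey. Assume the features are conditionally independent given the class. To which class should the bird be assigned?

warbler

sparrow: 0.35 × 0.75 × (1−0.25) × 0.05 × 0.1 × (1−0.2) = 0.0007875
finch: 0.4 × 0.45 × (1−0.75) × 0.05 × 0.05 × (1−0.3) = 0.00007875
warbler: 0.25 × 0.85 × (1−0.1) × 0.55 × 0.35 × (1−0.75) = 0.00920390625
Highest score → warbler.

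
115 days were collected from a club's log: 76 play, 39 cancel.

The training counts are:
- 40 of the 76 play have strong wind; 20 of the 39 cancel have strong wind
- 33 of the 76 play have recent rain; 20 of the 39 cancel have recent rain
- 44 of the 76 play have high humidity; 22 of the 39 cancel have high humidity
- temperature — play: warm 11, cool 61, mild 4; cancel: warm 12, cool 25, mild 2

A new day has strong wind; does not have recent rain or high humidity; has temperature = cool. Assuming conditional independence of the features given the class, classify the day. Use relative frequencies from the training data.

play: (76/115) × (40/76) × (43/76) × (32/76) × (61/76) ≈ 0.0665073
cancel: (39/115) × (20/39) × (19/39) × (17/39) × (25/39) ≈ 0.0236745
Highest score → play.

play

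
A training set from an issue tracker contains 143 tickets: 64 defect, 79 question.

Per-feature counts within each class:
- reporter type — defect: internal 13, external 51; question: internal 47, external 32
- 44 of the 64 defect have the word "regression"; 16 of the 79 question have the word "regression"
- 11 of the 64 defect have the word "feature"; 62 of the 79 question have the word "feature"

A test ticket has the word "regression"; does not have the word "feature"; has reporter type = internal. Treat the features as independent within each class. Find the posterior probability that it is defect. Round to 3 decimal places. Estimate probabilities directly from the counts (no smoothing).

defect: (64/143) × (13/64) × (44/64) × (53/64) = 0.0517578125
question: (79/143) × (47/79) × (16/79) × (17/79) ≈ 0.0143244
P(defect | x) = 0.0517578125 / 0.0660822125 ≈ 0.783

0.783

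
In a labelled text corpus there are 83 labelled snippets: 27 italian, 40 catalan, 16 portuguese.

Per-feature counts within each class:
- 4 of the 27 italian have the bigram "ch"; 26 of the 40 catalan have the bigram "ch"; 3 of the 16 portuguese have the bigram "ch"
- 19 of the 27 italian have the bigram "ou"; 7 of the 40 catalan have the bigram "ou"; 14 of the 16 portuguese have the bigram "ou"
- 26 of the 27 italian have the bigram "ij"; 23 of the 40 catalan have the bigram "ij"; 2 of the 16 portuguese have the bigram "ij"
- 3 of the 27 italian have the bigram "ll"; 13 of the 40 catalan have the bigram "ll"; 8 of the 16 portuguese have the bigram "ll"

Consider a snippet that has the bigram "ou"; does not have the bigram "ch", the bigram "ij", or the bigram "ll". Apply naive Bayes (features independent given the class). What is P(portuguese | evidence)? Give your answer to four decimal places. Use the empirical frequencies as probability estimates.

0.8011

italian: (27/83) × (23/27) × (19/27) × (1/27) × (24/27) ≈ 0.00641983
catalan: (40/83) × (14/40) × (7/40) × (17/40) × (27/40) ≈ 0.008468
portuguese: (16/83) × (13/16) × (14/16) × (14/16) × (8/16) ≈ 0.0599586
P(portuguese | x) = 0.0599586 / 0.07484643 ≈ 0.8011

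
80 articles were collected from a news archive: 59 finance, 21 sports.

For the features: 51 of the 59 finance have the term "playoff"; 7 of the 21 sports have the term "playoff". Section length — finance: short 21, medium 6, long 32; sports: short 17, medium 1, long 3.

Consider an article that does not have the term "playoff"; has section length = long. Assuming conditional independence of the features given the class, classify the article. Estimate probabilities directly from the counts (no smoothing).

finance

finance: (59/80) × (8/59) × (32/59) ≈ 0.0542373
sports: (21/80) × (14/21) × (3/21) = 0.025
Highest score → finance.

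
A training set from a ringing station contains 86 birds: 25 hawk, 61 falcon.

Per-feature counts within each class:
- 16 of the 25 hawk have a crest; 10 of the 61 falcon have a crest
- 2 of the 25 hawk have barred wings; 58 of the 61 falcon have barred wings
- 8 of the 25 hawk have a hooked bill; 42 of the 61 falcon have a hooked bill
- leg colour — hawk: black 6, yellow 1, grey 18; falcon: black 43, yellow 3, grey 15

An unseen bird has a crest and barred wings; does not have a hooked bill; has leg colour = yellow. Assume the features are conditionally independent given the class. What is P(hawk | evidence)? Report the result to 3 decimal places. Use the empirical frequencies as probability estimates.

0.193

hawk: (25/86) × (16/25) × (2/25) × (17/25) × (1/25) ≈ 0.000404837
falcon: (61/86) × (10/61) × (58/61) × (19/61) × (3/61) ≈ 0.00169362
P(hawk | x) = 0.000404837 / 0.002098457 ≈ 0.193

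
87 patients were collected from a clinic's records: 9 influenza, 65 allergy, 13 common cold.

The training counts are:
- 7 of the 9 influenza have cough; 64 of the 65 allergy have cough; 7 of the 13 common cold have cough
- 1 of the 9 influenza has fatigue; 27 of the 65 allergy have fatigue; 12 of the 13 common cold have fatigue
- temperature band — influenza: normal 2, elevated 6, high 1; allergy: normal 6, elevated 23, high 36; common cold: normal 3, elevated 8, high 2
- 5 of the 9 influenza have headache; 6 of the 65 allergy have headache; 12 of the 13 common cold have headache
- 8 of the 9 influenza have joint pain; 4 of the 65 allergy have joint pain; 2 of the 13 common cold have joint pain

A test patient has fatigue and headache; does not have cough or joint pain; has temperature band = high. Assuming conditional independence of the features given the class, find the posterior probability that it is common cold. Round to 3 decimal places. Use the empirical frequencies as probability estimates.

0.969

influenza: (9/87) × (2/9) × (1/9) × (1/9) × (5/9) × (1/9) ≈ 0.0000175191
allergy: (65/87) × (1/65) × (27/65) × (36/65) × (6/65) × (61/65) ≈ 0.000229073
common cold: (13/87) × (6/13) × (12/13) × (2/13) × (12/13) × (11/13) ≈ 0.00764969
P(common cold | x) = 0.00764969 / 0.0078962821 ≈ 0.969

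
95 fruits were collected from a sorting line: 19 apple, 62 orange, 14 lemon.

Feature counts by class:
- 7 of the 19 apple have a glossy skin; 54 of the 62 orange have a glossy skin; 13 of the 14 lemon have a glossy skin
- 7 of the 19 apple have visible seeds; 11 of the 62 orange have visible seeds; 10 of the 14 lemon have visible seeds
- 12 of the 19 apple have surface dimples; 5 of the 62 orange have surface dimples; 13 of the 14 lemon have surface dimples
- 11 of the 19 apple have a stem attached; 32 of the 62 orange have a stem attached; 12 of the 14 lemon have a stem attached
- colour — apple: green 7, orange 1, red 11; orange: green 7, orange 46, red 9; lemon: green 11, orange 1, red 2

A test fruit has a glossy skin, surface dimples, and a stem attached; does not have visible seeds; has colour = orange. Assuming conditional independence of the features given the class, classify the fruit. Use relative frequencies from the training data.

apple: (19/95) × (7/19) × (12/19) × (12/19) × (11/19) × (1/19) ≈ 0.000895602
orange: (62/95) × (54/62) × (51/62) × (5/62) × (32/62) × (46/62) ≈ 0.0144395
lemon: (14/95) × (13/14) × (4/14) × (13/14) × (12/14) × (1/14) ≈ 0.00222276
Highest score → orange.

orange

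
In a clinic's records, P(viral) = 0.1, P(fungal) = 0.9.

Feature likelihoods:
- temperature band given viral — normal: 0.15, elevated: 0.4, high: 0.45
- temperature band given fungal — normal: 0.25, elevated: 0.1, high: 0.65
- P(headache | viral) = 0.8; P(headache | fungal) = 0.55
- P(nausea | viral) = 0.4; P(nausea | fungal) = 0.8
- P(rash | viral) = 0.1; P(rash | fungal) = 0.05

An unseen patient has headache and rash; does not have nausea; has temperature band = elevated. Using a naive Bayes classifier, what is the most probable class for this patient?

viral: 0.1 × 0.4 × 0.8 × (1−0.4) × 0.1 = 0.00192
fungal: 0.9 × 0.1 × 0.55 × (1−0.8) × 0.05 = 0.000495
Highest score → viral.

viral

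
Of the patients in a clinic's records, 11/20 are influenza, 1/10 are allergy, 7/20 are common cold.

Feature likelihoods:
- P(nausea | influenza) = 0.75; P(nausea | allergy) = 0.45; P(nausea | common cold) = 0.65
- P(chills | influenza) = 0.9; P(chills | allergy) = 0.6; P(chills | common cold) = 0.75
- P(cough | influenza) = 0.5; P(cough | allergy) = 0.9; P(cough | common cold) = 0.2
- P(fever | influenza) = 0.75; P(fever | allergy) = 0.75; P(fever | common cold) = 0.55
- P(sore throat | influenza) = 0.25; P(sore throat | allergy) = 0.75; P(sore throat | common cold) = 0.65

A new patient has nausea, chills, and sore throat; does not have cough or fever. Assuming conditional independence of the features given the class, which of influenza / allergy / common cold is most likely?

influenza: 0.55 × 0.75 × 0.9 × (1−0.5) × (1−0.75) × 0.25 = 0.0116015625
allergy: 0.1 × 0.45 × 0.6 × (1−0.9) × (1−0.75) × 0.75 = 0.00050625
common cold: 0.35 × 0.65 × 0.75 × (1−0.2) × (1−0.55) × 0.65 = 0.03992625
Highest score → common cold.

common cold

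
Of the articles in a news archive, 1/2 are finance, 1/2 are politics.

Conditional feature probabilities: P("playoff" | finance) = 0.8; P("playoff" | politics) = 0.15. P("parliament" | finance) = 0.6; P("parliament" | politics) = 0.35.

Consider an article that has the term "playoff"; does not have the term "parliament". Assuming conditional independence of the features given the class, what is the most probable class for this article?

finance: 0.5 × 0.8 × (1−0.6) = 0.16
politics: 0.5 × 0.15 × (1−0.35) = 0.04875
Highest score → finance.

finance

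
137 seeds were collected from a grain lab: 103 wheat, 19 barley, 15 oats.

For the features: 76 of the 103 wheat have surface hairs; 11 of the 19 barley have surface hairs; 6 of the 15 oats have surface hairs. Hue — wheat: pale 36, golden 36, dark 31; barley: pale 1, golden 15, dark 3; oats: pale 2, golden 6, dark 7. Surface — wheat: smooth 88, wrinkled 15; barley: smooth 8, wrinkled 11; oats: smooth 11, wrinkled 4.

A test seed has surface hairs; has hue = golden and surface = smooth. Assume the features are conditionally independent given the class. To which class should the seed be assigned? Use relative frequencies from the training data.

wheat

wheat: (103/137) × (76/103) × (36/103) × (88/103) ≈ 0.165655
barley: (19/137) × (11/19) × (15/19) × (8/19) ≈ 0.0266899
oats: (15/137) × (6/15) × (6/15) × (11/15) ≈ 0.0128467
Highest score → wheat.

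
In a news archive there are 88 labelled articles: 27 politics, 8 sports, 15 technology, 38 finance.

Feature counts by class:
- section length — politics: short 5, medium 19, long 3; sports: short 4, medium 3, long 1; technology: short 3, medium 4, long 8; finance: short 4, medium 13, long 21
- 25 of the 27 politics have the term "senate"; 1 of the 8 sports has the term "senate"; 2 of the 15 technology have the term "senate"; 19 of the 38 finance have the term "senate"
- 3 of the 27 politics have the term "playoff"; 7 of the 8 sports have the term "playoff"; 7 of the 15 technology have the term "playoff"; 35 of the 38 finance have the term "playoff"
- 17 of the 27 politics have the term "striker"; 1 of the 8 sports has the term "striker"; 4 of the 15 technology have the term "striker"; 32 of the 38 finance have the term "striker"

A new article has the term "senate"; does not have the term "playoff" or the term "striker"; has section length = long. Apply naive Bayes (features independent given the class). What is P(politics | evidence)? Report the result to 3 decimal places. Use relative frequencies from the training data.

0.619

politics: (27/88) × (3/27) × (25/27) × (24/27) × (10/27) ≈ 0.010392
sports: (8/88) × (1/8) × (1/8) × (1/8) × (7/8) ≈ 0.000155362
technology: (15/88) × (8/15) × (2/15) × (8/15) × (11/15) ≈ 0.00474074
finance: (38/88) × (21/38) × (19/38) × (3/38) × (6/38) ≈ 0.00148735
P(politics | x) = 0.010392 / 0.016775452 ≈ 0.619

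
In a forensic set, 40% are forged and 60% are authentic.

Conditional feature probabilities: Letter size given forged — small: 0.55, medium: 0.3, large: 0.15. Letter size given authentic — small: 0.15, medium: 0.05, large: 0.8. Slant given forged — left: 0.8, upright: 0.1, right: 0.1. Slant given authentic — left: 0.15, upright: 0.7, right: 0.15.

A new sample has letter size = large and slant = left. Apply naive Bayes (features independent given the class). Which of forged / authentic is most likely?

authentic

forged: 0.4 × 0.15 × 0.8 = 0.048
authentic: 0.6 × 0.8 × 0.15 = 0.072
Highest score → authentic.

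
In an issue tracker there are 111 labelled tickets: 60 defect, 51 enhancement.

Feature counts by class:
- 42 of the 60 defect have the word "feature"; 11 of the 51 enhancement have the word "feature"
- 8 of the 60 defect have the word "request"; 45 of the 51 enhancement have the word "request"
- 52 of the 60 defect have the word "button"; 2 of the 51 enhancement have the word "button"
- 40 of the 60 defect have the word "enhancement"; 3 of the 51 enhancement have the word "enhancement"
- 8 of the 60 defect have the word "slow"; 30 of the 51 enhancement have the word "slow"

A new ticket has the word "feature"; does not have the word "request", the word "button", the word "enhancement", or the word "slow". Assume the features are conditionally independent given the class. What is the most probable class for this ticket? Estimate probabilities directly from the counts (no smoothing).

defect: (60/111) × (42/60) × (52/60) × (8/60) × (20/60) × (52/60) ≈ 0.0126313
enhancement: (51/111) × (11/51) × (6/51) × (49/51) × (48/51) × (21/51) ≈ 0.00434107
Highest score → defect.

defect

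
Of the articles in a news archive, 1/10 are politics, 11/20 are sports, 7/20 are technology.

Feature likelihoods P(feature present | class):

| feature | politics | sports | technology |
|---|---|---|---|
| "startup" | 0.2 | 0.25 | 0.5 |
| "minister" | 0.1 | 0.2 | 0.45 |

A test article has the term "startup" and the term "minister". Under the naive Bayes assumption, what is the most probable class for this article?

politics: 0.1 × 0.2 × 0.1 = 0.002
sports: 0.55 × 0.25 × 0.2 = 0.0275
technology: 0.35 × 0.5 × 0.45 = 0.07875
Highest score → technology.

technology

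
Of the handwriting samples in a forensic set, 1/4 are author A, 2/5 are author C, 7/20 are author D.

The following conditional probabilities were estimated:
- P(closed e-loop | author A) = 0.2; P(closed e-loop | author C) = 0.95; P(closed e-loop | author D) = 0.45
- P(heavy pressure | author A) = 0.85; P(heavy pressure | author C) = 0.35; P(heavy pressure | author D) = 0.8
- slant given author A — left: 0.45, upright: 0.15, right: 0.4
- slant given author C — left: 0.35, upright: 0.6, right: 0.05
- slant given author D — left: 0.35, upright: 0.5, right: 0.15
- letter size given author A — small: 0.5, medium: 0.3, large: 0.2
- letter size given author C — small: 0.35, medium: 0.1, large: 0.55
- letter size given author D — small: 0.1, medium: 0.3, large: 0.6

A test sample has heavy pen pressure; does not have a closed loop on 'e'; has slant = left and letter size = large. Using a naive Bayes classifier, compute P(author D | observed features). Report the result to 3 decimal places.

author A: 0.25 × (1−0.2) × 0.85 × 0.45 × 0.2 = 0.0153
author C: 0.4 × (1−0.95) × 0.35 × 0.35 × 0.55 = 0.0013475
author D: 0.35 × (1−0.45) × 0.8 × 0.35 × 0.6 = 0.03234
P(author D | x) = 0.03234 / 0.0489875 ≈ 0.660

0.660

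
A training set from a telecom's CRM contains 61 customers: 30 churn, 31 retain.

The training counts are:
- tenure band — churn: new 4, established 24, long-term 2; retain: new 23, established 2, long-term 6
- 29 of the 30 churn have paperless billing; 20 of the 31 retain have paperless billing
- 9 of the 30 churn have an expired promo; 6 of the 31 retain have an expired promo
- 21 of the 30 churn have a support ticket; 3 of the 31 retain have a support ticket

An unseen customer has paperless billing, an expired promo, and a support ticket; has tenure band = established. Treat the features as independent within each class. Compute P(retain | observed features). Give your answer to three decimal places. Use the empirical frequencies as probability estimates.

0.005

churn: (30/61) × (24/30) × (29/30) × (9/30) × (21/30) ≈ 0.0798689
retain: (31/61) × (2/31) × (20/31) × (6/31) × (3/31) ≈ 0.000396203
P(retain | x) = 0.000396203 / 0.080265103 ≈ 0.005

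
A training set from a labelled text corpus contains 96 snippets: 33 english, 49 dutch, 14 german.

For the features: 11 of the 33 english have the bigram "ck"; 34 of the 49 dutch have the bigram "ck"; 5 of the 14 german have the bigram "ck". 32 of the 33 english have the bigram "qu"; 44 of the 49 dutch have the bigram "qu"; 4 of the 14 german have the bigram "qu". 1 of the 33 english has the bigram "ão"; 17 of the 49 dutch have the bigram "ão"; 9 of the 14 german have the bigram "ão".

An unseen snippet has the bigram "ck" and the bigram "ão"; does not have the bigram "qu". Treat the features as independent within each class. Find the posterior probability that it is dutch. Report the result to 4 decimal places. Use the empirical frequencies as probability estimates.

0.3430

english: (33/96) × (11/33) × (1/33) × (1/33) ≈ 0.000105219
dutch: (49/96) × (34/49) × (5/49) × (17/49) ≈ 0.0125382
german: (14/96) × (5/14) × (10/14) × (9/14) ≈ 0.0239158
P(dutch | x) = 0.0125382 / 0.036559219 ≈ 0.3430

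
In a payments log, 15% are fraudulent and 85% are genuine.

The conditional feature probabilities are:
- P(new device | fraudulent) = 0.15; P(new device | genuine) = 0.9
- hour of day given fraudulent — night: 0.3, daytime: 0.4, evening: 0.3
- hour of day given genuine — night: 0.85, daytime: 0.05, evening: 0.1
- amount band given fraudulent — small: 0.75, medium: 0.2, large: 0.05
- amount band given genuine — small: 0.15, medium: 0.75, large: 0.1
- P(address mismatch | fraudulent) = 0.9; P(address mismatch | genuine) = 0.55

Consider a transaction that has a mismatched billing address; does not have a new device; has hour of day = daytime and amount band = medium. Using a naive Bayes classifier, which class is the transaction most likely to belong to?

fraudulent: 0.15 × (1−0.15) × 0.4 × 0.2 × 0.9 = 0.00918
genuine: 0.85 × (1−0.9) × 0.05 × 0.75 × 0.55 = 0.001753125
Highest score → fraudulent.

fraudulent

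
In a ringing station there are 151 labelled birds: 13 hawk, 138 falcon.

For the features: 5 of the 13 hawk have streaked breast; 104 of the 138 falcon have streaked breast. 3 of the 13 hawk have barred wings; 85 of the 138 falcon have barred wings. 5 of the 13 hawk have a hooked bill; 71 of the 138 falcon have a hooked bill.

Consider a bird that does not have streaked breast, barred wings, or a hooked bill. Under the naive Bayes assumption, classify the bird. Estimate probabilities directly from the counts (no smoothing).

falcon

hawk: (13/151) × (8/13) × (10/13) × (8/13) ≈ 0.0250794
falcon: (138/151) × (34/138) × (53/138) × (67/138) ≈ 0.041985
Highest score → falcon.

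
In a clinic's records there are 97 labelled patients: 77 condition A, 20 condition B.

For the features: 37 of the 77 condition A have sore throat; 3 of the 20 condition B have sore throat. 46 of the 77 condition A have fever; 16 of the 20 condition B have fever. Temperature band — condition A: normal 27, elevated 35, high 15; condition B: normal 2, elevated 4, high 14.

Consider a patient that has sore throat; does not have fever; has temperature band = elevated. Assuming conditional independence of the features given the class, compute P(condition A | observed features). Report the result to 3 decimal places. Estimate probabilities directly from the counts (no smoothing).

condition A: (77/97) × (37/77) × (31/77) × (35/77) ≈ 0.0698037
condition B: (20/97) × (3/20) × (4/20) × (4/20) ≈ 0.00123711
P(condition A | x) = 0.0698037 / 0.07104081 ≈ 0.983

0.983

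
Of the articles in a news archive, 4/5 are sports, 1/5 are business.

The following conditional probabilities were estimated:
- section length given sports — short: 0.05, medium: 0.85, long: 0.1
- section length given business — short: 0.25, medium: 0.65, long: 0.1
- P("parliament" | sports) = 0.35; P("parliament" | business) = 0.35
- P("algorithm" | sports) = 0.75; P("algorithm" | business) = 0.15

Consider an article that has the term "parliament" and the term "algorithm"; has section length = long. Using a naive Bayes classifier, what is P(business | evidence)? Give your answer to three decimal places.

sports: 0.8 × 0.1 × 0.35 × 0.75 = 0.021
business: 0.2 × 0.1 × 0.35 × 0.15 = 0.00105
P(business | x) = 0.00105 / 0.02205 ≈ 0.048

0.048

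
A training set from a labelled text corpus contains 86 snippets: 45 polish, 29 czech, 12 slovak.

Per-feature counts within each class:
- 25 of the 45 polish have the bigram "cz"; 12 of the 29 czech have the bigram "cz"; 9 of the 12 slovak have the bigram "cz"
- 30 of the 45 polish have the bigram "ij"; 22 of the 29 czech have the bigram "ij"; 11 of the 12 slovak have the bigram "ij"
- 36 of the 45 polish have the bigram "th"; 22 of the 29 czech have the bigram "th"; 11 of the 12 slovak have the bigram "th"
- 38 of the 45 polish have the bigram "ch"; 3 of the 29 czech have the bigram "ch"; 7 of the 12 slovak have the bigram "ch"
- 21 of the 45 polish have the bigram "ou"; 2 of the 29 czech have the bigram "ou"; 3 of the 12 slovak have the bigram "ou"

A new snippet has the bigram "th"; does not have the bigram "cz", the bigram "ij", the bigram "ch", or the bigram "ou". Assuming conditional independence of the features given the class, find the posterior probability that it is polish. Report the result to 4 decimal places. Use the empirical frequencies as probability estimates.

0.1422

polish: (45/86) × (20/45) × (15/45) × (36/45) × (7/45) × (24/45) ≈ 0.00514499
czech: (29/86) × (17/29) × (7/29) × (22/29) × (26/29) × (27/29) ≈ 0.0302146
slovak: (12/86) × (3/12) × (1/12) × (11/12) × (5/12) × (9/12) ≈ 0.000832728
P(polish | x) = 0.00514499 / 0.036192318 ≈ 0.1422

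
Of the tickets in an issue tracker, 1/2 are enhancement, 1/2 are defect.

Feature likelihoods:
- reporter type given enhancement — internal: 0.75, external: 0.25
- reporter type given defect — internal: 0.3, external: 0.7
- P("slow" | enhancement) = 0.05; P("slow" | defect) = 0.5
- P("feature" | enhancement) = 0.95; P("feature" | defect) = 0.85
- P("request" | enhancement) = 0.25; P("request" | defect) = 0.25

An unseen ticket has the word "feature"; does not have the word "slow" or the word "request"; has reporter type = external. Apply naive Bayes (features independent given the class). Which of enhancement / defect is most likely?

enhancement: 0.5 × 0.25 × (1−0.05) × 0.95 × (1−0.25) = 0.084609375
defect: 0.5 × 0.7 × (1−0.5) × 0.85 × (1−0.25) = 0.1115625
Highest score → defect.

defect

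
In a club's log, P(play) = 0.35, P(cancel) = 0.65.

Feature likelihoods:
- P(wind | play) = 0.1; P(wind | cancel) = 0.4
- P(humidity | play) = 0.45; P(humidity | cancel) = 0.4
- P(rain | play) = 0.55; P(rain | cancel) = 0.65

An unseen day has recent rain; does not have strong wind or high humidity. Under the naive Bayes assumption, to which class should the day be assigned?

cancel

play: 0.35 × (1−0.1) × (1−0.45) × 0.55 = 0.0952875
cancel: 0.65 × (1−0.4) × (1−0.4) × 0.65 = 0.1521
Highest score → cancel.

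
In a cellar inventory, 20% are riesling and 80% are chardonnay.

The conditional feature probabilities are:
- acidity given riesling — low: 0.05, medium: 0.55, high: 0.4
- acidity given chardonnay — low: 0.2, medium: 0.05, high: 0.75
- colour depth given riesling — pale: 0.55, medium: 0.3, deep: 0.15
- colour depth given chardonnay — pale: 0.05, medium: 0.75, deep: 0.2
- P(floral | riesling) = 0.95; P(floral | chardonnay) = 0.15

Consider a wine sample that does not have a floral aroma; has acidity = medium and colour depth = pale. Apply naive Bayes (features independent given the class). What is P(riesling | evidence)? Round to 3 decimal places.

0.640

riesling: 0.2 × 0.55 × 0.55 × (1−0.95) = 0.003025
chardonnay: 0.8 × 0.05 × 0.05 × (1−0.15) = 0.0017
P(riesling | x) = 0.003025 / 0.004725 ≈ 0.640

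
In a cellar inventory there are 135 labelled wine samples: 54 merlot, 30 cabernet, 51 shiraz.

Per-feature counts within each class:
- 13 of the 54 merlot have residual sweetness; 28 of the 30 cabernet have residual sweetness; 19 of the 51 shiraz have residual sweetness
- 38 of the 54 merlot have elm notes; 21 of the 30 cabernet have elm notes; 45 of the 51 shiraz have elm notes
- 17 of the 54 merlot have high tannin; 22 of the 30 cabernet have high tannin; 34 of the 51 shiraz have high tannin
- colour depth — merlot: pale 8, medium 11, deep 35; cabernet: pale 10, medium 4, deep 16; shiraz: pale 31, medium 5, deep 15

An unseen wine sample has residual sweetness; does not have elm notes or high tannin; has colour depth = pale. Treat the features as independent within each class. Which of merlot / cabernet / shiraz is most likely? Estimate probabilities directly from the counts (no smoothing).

merlot: (54/135) × (13/54) × (16/54) × (37/54) × (8/54) ≈ 0.00289628
cabernet: (30/135) × (28/30) × (9/30) × (8/30) × (10/30) ≈ 0.00553086
shiraz: (51/135) × (19/51) × (6/51) × (17/51) × (31/51) ≈ 0.00335484
Highest score → cabernet.

cabernet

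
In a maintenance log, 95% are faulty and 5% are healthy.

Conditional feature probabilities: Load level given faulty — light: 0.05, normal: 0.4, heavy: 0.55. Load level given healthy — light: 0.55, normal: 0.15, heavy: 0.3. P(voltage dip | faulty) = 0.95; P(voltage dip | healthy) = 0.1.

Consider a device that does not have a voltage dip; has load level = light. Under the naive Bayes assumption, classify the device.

healthy

faulty: 0.95 × 0.05 × (1−0.95) = 0.002375
healthy: 0.05 × 0.55 × (1−0.1) = 0.02475
Highest score → healthy.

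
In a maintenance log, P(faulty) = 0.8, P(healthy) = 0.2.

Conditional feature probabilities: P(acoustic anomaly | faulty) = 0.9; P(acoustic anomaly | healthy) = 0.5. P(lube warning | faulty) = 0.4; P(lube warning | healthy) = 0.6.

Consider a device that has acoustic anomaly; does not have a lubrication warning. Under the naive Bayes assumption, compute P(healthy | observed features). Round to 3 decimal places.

faulty: 0.8 × 0.9 × (1−0.4) = 0.432
healthy: 0.2 × 0.5 × (1−0.6) = 0.04
P(healthy | x) = 0.04 / 0.472 ≈ 0.085

0.085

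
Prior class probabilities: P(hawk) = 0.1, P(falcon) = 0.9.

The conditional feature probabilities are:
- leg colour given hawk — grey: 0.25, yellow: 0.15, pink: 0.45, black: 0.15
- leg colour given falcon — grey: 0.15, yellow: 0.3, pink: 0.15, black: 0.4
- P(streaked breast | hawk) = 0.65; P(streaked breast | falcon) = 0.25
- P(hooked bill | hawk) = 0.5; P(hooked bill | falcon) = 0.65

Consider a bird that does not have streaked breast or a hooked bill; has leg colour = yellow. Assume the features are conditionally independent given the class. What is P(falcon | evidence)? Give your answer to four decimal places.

0.9643

hawk: 0.1 × 0.15 × (1−0.65) × (1−0.5) = 0.002625
falcon: 0.9 × 0.3 × (1−0.25) × (1−0.65) = 0.070875
P(falcon | x) = 0.070875 / 0.0735 ≈ 0.9643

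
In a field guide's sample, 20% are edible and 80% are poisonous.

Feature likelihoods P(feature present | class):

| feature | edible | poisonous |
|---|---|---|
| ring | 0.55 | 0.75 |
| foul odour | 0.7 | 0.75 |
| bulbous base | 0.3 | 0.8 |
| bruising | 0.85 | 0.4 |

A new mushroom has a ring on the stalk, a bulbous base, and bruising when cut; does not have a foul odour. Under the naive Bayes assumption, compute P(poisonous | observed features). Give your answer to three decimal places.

edible: 0.2 × 0.55 × (1−0.7) × 0.3 × 0.85 = 0.008415
poisonous: 0.8 × 0.75 × (1−0.75) × 0.8 × 0.4 = 0.048
P(poisonous | x) = 0.048 / 0.056415 ≈ 0.851

0.851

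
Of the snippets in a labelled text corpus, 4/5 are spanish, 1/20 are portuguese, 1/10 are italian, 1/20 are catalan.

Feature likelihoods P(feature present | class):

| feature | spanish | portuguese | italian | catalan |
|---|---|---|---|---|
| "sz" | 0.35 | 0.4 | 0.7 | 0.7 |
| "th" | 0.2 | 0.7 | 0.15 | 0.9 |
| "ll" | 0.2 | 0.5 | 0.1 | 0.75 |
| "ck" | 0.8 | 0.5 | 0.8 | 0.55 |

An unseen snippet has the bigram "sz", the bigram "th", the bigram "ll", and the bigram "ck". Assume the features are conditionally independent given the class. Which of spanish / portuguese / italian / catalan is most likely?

spanish: 0.8 × 0.35 × 0.2 × 0.2 × 0.8 = 0.00896
portuguese: 0.05 × 0.4 × 0.7 × 0.5 × 0.5 = 0.0035
italian: 0.1 × 0.7 × 0.15 × 0.1 × 0.8 = 0.00084
catalan: 0.05 × 0.7 × 0.9 × 0.75 × 0.55 = 0.01299375
Highest score → catalan.

catalan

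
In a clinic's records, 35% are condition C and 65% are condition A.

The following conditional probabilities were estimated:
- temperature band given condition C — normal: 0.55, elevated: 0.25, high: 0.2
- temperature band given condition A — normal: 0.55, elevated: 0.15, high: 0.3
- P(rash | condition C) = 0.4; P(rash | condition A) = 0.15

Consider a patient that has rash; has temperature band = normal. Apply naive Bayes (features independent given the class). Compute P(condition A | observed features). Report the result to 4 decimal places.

0.4105

condition C: 0.35 × 0.55 × 0.4 = 0.077
condition A: 0.65 × 0.55 × 0.15 = 0.053625
P(condition A | x) = 0.053625 / 0.130625 ≈ 0.4105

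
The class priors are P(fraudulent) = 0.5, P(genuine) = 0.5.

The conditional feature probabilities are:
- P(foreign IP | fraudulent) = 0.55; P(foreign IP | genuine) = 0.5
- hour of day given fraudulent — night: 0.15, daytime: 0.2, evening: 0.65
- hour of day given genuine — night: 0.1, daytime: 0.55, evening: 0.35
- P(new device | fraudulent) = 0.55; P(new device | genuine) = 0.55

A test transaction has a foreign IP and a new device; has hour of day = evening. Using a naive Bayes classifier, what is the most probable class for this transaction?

fraudulent: 0.5 × 0.55 × 0.65 × 0.55 = 0.0983125
genuine: 0.5 × 0.5 × 0.35 × 0.55 = 0.048125
Highest score → fraudulent.

fraudulent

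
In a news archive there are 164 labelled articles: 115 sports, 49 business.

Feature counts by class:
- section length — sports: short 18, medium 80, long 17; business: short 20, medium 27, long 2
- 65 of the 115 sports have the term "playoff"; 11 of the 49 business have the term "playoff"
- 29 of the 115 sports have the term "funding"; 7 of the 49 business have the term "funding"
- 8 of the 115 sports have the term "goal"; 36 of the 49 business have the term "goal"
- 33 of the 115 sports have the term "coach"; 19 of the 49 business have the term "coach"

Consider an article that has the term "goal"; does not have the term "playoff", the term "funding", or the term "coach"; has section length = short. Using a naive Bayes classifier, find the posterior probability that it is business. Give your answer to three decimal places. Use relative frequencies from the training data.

0.954

sports: (115/164) × (18/115) × (50/115) × (86/115) × (8/115) × (82/115) ≈ 0.00177015
business: (49/164) × (20/49) × (38/49) × (42/49) × (36/49) × (30/49) ≈ 0.0364635
P(business | x) = 0.0364635 / 0.03823365 ≈ 0.954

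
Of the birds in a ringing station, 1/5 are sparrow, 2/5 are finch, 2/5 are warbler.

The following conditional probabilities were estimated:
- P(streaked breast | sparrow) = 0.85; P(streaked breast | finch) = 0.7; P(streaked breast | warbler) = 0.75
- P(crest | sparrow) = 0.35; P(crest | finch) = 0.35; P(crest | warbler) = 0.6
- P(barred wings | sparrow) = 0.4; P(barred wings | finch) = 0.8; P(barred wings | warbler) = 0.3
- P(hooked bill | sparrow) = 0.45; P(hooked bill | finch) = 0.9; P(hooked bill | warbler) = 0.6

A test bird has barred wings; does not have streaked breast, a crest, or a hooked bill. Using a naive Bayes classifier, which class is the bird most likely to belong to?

sparrow: 0.2 × (1−0.85) × (1−0.35) × 0.4 × (1−0.45) = 0.00429
finch: 0.4 × (1−0.7) × (1−0.35) × 0.8 × (1−0.9) = 0.00624
warbler: 0.4 × (1−0.75) × (1−0.6) × 0.3 × (1−0.6) = 0.0048
Highest score → finch.

finch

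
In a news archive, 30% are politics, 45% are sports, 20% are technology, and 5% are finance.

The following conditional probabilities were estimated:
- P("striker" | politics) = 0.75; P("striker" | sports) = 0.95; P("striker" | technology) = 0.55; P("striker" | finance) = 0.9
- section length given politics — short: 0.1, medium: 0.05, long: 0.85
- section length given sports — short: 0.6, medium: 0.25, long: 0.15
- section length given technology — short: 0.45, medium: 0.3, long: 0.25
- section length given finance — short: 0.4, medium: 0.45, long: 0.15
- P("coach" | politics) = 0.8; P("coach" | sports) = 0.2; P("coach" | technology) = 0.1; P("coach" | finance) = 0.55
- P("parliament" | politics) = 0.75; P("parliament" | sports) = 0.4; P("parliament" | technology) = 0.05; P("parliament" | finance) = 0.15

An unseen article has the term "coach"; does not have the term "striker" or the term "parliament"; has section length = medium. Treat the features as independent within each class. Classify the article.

technology

politics: 0.3 × (1−0.75) × 0.05 × 0.8 × (1−0.75) = 0.00075
sports: 0.45 × (1−0.95) × 0.25 × 0.2 × (1−0.4) = 0.000675
technology: 0.2 × (1−0.55) × 0.3 × 0.1 × (1−0.05) = 0.002565
finance: 0.05 × (1−0.9) × 0.45 × 0.55 × (1−0.15) = 0.001051875
Highest score → technology.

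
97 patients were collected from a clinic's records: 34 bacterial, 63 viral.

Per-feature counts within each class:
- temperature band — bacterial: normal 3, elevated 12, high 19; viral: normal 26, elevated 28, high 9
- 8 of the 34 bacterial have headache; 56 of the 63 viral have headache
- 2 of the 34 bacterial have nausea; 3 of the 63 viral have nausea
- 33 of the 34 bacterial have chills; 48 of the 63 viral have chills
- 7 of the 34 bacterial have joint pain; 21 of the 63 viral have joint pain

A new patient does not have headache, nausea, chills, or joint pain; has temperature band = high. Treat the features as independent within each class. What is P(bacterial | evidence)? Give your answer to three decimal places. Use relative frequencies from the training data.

bacterial: (34/97) × (19/34) × (26/34) × (32/34) × (1/34) × (27/34) ≈ 0.00329271
viral: (63/97) × (9/63) × (7/63) × (60/63) × (15/63) × (42/63) ≈ 0.00155847
P(bacterial | x) = 0.00329271 / 0.00485118 ≈ 0.679

0.679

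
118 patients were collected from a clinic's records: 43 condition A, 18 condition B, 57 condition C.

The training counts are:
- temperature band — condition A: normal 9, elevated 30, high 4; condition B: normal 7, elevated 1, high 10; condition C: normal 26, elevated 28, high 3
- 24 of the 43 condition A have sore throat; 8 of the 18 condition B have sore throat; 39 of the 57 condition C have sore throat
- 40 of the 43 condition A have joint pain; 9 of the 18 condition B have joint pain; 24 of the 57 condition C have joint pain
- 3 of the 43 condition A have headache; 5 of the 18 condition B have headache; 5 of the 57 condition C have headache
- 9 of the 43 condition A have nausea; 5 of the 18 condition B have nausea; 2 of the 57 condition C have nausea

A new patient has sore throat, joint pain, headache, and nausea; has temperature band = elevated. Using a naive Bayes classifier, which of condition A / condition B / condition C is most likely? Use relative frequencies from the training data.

condition A

condition A: (43/118) × (30/43) × (24/43) × (40/43) × (3/43) × (9/43) ≈ 0.00192753
condition B: (18/118) × (1/18) × (8/18) × (9/18) × (5/18) × (5/18) ≈ 0.000145312
condition C: (57/118) × (28/57) × (39/57) × (24/57) × (5/57) × (2/57) ≈ 0.000210403
Highest score → condition A.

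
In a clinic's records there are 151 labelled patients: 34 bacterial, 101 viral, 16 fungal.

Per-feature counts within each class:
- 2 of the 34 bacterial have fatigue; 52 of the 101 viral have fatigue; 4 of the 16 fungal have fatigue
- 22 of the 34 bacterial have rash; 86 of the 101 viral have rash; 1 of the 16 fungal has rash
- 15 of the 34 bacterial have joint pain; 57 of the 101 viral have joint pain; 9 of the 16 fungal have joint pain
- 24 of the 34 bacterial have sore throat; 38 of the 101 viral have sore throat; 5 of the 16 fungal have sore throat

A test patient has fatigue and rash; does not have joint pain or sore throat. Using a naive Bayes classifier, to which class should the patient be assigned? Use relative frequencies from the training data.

viral

bacterial: (34/151) × (2/34) × (22/34) × (19/34) × (10/34) ≈ 0.00140862
viral: (101/151) × (52/101) × (86/101) × (44/101) × (63/101) ≈ 0.0796808
fungal: (16/151) × (4/16) × (1/16) × (7/16) × (11/16) ≈ 0.000497982
Highest score → viral.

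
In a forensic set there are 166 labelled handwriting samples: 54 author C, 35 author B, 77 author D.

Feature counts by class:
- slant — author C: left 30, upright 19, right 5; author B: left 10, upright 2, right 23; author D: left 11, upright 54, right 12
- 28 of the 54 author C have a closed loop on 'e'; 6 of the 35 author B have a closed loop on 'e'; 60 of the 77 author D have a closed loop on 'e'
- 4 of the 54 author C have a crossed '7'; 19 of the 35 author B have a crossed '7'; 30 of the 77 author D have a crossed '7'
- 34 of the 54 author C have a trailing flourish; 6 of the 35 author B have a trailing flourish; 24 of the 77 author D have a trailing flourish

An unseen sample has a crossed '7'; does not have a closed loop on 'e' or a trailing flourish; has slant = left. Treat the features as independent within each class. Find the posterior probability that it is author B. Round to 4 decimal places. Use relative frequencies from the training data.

author C: (54/166) × (30/54) × (26/54) × (4/54) × (20/54) ≈ 0.00238724
author B: (35/166) × (10/35) × (29/35) × (19/35) × (29/35) ≈ 0.0224511
author D: (77/166) × (11/77) × (17/77) × (30/77) × (53/77) ≈ 0.00392336
P(author B | x) = 0.0224511 / 0.0287617 ≈ 0.7806

0.7806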